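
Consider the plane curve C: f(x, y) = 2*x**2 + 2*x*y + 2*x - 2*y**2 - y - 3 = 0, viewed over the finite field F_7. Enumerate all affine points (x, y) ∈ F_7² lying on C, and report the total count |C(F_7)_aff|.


Affine F_7-points: {(1, 1), (1, 3), (2, 2), (2, 3), (3, 0), (3, 6), (4, 1), (4, 6)}; count = 8.

For each of the 49 pairs (x, y) ∈ F_7², evaluate f(x, y) mod 7. Record the zeros.
  x = 0: [0↦4, 1↦1, 2↦1, 3↦4, 4↦3, 5↦5, 6↦3]  zeros at y ∈ ∅
  x = 1: [0↦1, 1↦0, 2↦2, 3↦0, 4↦1, 5↦5, 6↦5]  zeros at y ∈ {1, 3}
  x = 2: [0↦2, 1↦3, 2↦0, 3↦0, 4↦3, 5↦2, 6↦4]  zeros at y ∈ {2, 3}
  x = 3: [0↦0, 1↦3, 2↦2, 3↦4, 4↦2, 5↦3, 6↦0]  zeros at y ∈ {0, 6}
  x = 4: [0↦2, 1↦0, 2↦1, 3↦5, 4↦5, 5↦1, 6↦0]  zeros at y ∈ {1, 6}
  x = 5: [0↦1, 1↦1, 2↦4, 3↦3, 4↦5, 5↦3, 6↦4]  zeros at y ∈ ∅
  x = 6: [0↦4, 1↦6, 2↦4, 3↦5, 4↦2, 5↦2, 6↦5]  zeros at y ∈ ∅
Collecting zeros: affine points = {(1, 1), (1, 3), (2, 2), (2, 3), (3, 0), (3, 6), (4, 1), (4, 6)}.
Total count |C(F_7)_aff| = 8.


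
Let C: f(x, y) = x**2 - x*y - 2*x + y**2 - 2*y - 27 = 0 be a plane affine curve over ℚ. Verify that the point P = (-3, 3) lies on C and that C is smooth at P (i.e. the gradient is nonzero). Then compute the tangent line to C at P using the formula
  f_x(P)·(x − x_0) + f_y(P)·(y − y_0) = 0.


Tangent line at P: -11*x + 7*y - 54 = 0.

Step 1: f(-3, 3) = 0, so P lies on C.
Step 2: partial derivatives
  f_x(x, y) = 2*x - y - 2, f_y(x, y) = -x + 2*y - 2.
  f_x(P) = -11, f_y(P) = 7 (gradient nonzero, so P is smooth).
Step 3: tangent line at P: -11·(x − -3) + 7·(y − 3) = 0.
Expanding: -11*x + 7*y - 54 = 0.


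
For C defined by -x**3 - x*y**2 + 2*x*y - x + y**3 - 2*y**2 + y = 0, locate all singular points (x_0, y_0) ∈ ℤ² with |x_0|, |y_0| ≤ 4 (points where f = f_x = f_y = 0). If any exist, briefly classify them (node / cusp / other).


Singular points: {(0, 1)}; classification: cusp.

Compute partial derivatives:
  f_x = -3*x**2 - y**2 + 2*y - 1.
  f_y = -2*x*y + 2*x + 3*y**2 - 4*y + 1.
Scan x_0 ∈ {−4, ..., 4}. For each x_0, f_y(x_0, y) is a polynomial in y; find its integer roots y ∈ {−4, ..., 4}, then test f_x and f at those candidates.
  x = -4: f_y(-4, y) = 3*y**2 + 4*y - 7; vanishes at y ∈ {1}. (-4, 1): f_x = -48 ≠ 0.
  x = -3: f_y(-3, y) = 3*y**2 + 2*y - 5; vanishes at y ∈ {1}. (-3, 1): f_x = -27 ≠ 0.
  x = -2: f_y(-2, y) = 3*y**2 - 3; vanishes at y ∈ {-1, 1}. (-2, -1): f_x = -16 ≠ 0; (-2, 1): f_x = -12 ≠ 0.
  x = -1: f_y(-1, y) = 3*y**2 - 2*y - 1; vanishes at y ∈ {1}. (-1, 1): f_x = -3 ≠ 0.
  x = 0: f_y(0, y) = 3*y**2 - 4*y + 1; vanishes at y ∈ {1}. (0, 1): f_x = 0, f = 0 — SINGULAR.
  x = 1: f_y(1, y) = 3*y**2 - 6*y + 3; vanishes at y ∈ {1}. (1, 1): f_x = -3 ≠ 0.
  x = 2: f_y(2, y) = 3*y**2 - 8*y + 5; vanishes at y ∈ {1}. (2, 1): f_x = -12 ≠ 0.
  x = 3: f_y(3, y) = 3*y**2 - 10*y + 7; vanishes at y ∈ {1}. (3, 1): f_x = -27 ≠ 0.
  x = 4: f_y(4, y) = 3*y**2 - 12*y + 9; vanishes at y ∈ {1, 3}. (4, 1): f_x = -48 ≠ 0; (4, 3): f_x = -52 ≠ 0.
Only singular point on the grid: (0, 1).
Classify: substitute x = 0 + u, y = 1 + v and expand: f = -u**3 - u*v**2 + v**3 + v**2.
No constant or linear terms (consistent with a singular point). Quadratic part: v**2. Cubic part: -u**3 - u*v**2 + v**3.
The quadratic part v**2 is a perfect square, so there is a single (double) tangent line v = 0, i.e. y = 1. Restricting the cubic part to that line (v = 0) leaves -u**3 ≠ 0, so f is not divisible by v and the branch is v² ≈ u**3 to lowest order — this is a cusp.
Classification: cusp.


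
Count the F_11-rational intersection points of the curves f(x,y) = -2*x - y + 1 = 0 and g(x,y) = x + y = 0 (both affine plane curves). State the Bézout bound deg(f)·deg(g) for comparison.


Common zeros: {(1, 10)}; count = 1; Bézout bound = 1.

deg(f) = 1, deg(g) = 1, so Bézout bound = 1.
Scan x ∈ F_11. For each x, list the y ∈ F_11 with f(x, y) ≡ 0 and those with g(x, y) ≡ 0 (mod 11); the common zeros in that column are the intersection.
  x = 0: f ≡ 0 at y ∈ {1}; g ≡ 0 at y ∈ {0}; common: ∅.
  x = 1: f ≡ 0 at y ∈ {10}; g ≡ 0 at y ∈ {10}; common: {10}.
  x = 2: f ≡ 0 at y ∈ {8}; g ≡ 0 at y ∈ {9}; common: ∅.
  x = 3: f ≡ 0 at y ∈ {6}; g ≡ 0 at y ∈ {8}; common: ∅.
  x = 4: f ≡ 0 at y ∈ {4}; g ≡ 0 at y ∈ {7}; common: ∅.
  x = 5: f ≡ 0 at y ∈ {2}; g ≡ 0 at y ∈ {6}; common: ∅.
  x = 6: f ≡ 0 at y ∈ {0}; g ≡ 0 at y ∈ {5}; common: ∅.
  x = 7: f ≡ 0 at y ∈ {9}; g ≡ 0 at y ∈ {4}; common: ∅.
  x = 8: f ≡ 0 at y ∈ {7}; g ≡ 0 at y ∈ {3}; common: ∅.
  x = 9: f ≡ 0 at y ∈ {5}; g ≡ 0 at y ∈ {2}; common: ∅.
  x = 10: f ≡ 0 at y ∈ {3}; g ≡ 0 at y ∈ {1}; common: ∅.
Collecting: common zeros = {(1, 10)}, so the count is 1.
Comparison with the Bézout bound: 1 ≤ 1 = deg(f)·deg(g), as expected for curves with no common component (the bound is attained).


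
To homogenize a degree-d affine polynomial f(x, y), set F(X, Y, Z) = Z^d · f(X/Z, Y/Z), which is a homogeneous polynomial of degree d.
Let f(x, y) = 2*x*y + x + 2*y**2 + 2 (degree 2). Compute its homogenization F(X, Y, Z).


F(X, Y, Z) = 2*X*Y + X*Z + 2*Y**2 + 2*Z**2

deg(f) = 2.
Substitute x = X/Z, y = Y/Z into f, then multiply by Z^2.
  monomial 2·x^1·y^1 ↦ 2·X^1·Y^1·Z^0.
  monomial 1·x^1·y^0 ↦ 1·X^1·Y^0·Z^1.
  monomial 2·x^0·y^2 ↦ 2·X^0·Y^2·Z^0.
  monomial 2·x^0·y^0 ↦ 2·X^0·Y^0·Z^2.
Collecting: F(X, Y, Z) = 2*X*Y + X*Z + 2*Y**2 + 2*Z**2.


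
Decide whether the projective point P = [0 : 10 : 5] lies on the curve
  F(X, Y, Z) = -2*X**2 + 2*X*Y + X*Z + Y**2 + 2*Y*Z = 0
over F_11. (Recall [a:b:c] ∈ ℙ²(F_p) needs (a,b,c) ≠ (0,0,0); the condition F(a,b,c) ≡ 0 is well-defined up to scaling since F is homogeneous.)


F(0,10,5) ≡ 2 (mod 11); P is NOT on the curve.

Evaluate F(0, 10, 5) term-by-term (mod 11).
  -2*X**2 ↦ -2·0·1·1 = 0
  2*X*Y ↦ 2·0·10·1 = 0
  X*Z ↦ 1·0·1·5 = 0
  Y**2 ↦ 1·1·100·1 = 100
  2*Y*Z ↦ 2·1·10·5 = 100
Sum: F(0, 10, 5) = (0) + (0) + (0) + (100) + (100) = 200.
Reducing mod 11: 200 ≡ 2 (mod 11).
Since F(a, b, c) ≡ 2 ≠ 0 (mod 11), P does NOT lie on the curve.


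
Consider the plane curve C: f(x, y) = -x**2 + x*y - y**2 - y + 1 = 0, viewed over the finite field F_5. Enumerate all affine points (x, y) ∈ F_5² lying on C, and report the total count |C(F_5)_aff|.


Affine F_5-points: {(0, 2), (1, 0), (2, 2), (2, 4), (4, 0), (4, 3)}; count = 6.

For each of the 25 pairs (x, y) ∈ F_5², evaluate f(x, y) mod 5. Record the zeros.
  x = 0: [0↦1, 1↦4, 2↦0, 3↦4, 4↦1]  zeros at y ∈ {2}
  x = 1: [0↦0, 1↦4, 2↦1, 3↦1, 4↦4]  zeros at y ∈ {0}
  x = 2: [0↦2, 1↦2, 2↦0, 3↦1, 4↦0]  zeros at y ∈ {2, 4}
  x = 3: [0↦2, 1↦3, 2↦2, 3↦4, 4↦4]  zeros at y ∈ ∅
  x = 4: [0↦0, 1↦2, 2↦2, 3↦0, 4↦1]  zeros at y ∈ {0, 3}
Collecting zeros: affine points = {(0, 2), (1, 0), (2, 2), (2, 4), (4, 0), (4, 3)}.
Total count |C(F_5)_aff| = 6.


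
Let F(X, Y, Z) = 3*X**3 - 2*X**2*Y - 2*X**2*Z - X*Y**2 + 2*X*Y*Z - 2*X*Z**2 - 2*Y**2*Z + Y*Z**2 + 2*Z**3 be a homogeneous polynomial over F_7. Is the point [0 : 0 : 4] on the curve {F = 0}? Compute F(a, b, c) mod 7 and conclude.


F(0,0,4) ≡ 2 (mod 7); P is NOT on the curve.

Evaluate F(0, 0, 4) term-by-term (mod 7).
  3*X**3 ↦ 3·0·1·1 = 0
  -2*X**2*Y ↦ -2·0·0·1 = 0
  -2*X**2*Z ↦ -2·0·1·4 = 0
  -X*Y**2 ↦ -1·0·0·1 = 0
  2*X*Y*Z ↦ 2·0·0·4 = 0
  -2*X*Z**2 ↦ -2·0·1·16 = 0
  -2*Y**2*Z ↦ -2·1·0·4 = 0
  Y*Z**2 ↦ 1·1·0·16 = 0
  2*Z**3 ↦ 2·1·1·64 = 128
Sum: F(0, 0, 4) = (0) + (0) + (0) + (0) + (0) + (0) + (0) + (0) + (128) = 128.
Reducing mod 7: 128 ≡ 2 (mod 7).
Since F(a, b, c) ≡ 2 ≠ 0 (mod 7), P does NOT lie on the curve.


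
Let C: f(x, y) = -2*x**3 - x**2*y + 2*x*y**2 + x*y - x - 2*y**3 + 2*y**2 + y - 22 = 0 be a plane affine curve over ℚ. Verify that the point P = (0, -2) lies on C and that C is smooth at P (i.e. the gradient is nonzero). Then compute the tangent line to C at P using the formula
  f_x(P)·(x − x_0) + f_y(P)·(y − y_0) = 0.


Tangent line at P: 5*x - 31*y - 62 = 0.

Step 1: f(0, -2) = 0, so P lies on C.
Step 2: partial derivatives
  f_x(x, y) = -6*x**2 - 2*x*y + 2*y**2 + y - 1, f_y(x, y) = -x**2 + 4*x*y + x - 6*y**2 + 4*y + 1.
  f_x(P) = 5, f_y(P) = -31 (gradient nonzero, so P is smooth).
Step 3: tangent line at P: 5·(x − 0) + -31·(y − -2) = 0.
Expanding: 5*x - 31*y - 62 = 0.


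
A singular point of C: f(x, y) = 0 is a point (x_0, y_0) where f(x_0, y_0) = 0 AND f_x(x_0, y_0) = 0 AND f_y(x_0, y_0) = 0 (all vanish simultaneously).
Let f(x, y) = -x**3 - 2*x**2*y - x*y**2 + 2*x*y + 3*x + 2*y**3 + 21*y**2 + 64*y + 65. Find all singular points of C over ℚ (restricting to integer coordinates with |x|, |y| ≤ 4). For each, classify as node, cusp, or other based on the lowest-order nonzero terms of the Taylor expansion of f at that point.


Singular points: {(2, -3)}; classification: cusp.

Compute partial derivatives:
  f_x = -3*x**2 - 4*x*y - y**2 + 2*y + 3.
  f_y = -2*x**2 - 2*x*y + 2*x + 6*y**2 + 42*y + 64.
Scan x_0 ∈ {−4, ..., 4}. For each x_0, f_y(x_0, y) is a polynomial in y; find its integer roots y ∈ {−4, ..., 4}, then test f_x and f at those candidates.
  x = -4: f_y(-4, y) = 6*y**2 + 50*y + 24; no integer root y with |y| ≤ 4.
  x = -3: f_y(-3, y) = 6*y**2 + 48*y + 40; no integer root y with |y| ≤ 4.
  x = -2: f_y(-2, y) = 6*y**2 + 46*y + 52; no integer root y with |y| ≤ 4.
  x = -1: f_y(-1, y) = 6*y**2 + 44*y + 60; no integer root y with |y| ≤ 4.
  x = 0: f_y(0, y) = 6*y**2 + 42*y + 64; no integer root y with |y| ≤ 4.
  x = 1: f_y(1, y) = 6*y**2 + 40*y + 64; vanishes at y ∈ {-4}. (1, -4): f_x = -8 ≠ 0.
  x = 2: f_y(2, y) = 6*y**2 + 38*y + 60; vanishes at y ∈ {-3}. (2, -3): f_x = 0, f = 0 — SINGULAR.
  x = 3: f_y(3, y) = 6*y**2 + 36*y + 52; no integer root y with |y| ≤ 4.
  x = 4: f_y(4, y) = 6*y**2 + 34*y + 40; vanishes at y ∈ {-4}. (4, -4): f_x = -5 ≠ 0.
Only singular point on the grid: (2, -3).
Classify: substitute x = 2 + u, y = -3 + v and expand: f = -u**3 - 2*u**2*v - u*v**2 + 2*v**3 + v**2.
No constant or linear terms (consistent with a singular point). Quadratic part: v**2. Cubic part: -u**3 - 2*u**2*v - u*v**2 + 2*v**3.
The quadratic part v**2 is a perfect square, so there is a single (double) tangent line v = 0, i.e. y = -3. Restricting the cubic part to that line (v = 0) leaves -u**3 ≠ 0, so f is not divisible by v and the branch is v² ≈ u**3 to lowest order — this is a cusp.
Classification: cusp.


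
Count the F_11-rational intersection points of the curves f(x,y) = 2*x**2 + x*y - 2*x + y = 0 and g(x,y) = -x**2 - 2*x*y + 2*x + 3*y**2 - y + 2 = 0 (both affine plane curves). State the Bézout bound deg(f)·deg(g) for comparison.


Common zeros: {(9, 1)}; count = 1; Bézout bound = 4.

deg(f) = 2, deg(g) = 2, so Bézout bound = 4.
Scan x ∈ F_11. For each x, list the y ∈ F_11 with f(x, y) ≡ 0 and those with g(x, y) ≡ 0 (mod 11); the common zeros in that column are the intersection.
  x = 0: f ≡ 0 at y ∈ {0}; g ≡ 0 at y ∈ ∅; common: ∅.
  x = 1: f ≡ 0 at y ∈ {0}; g ≡ 0 at y ∈ ∅; common: ∅.
  x = 2: f ≡ 0 at y ∈ {6}; g ≡ 0 at y ∈ {1, 8}; common: ∅.
  x = 3: f ≡ 0 at y ∈ {8}; g ≡ 0 at y ∈ ∅; common: ∅.
  x = 4: f ≡ 0 at y ∈ {4}; g ≡ 0 at y ∈ ∅; common: ∅.
  x = 5: f ≡ 0 at y ∈ {8}; g ≡ 0 at y ∈ ∅; common: ∅.
  x = 6: f ≡ 0 at y ∈ {4}; g ≡ 0 at y ∈ {0, 8}; common: ∅.
  x = 7: f ≡ 0 at y ∈ {6}; g ≡ 0 at y ∈ {0, 5}; common: ∅.
  x = 8: f ≡ 0 at y ∈ {1}; g ≡ 0 at y ∈ {4, 9}; common: ∅.
  x = 9: f ≡ 0 at y ∈ {1}; g ≡ 0 at y ∈ {1, 9}; common: {1}.
  x = 10: f ≡ 0 at y ∈ ∅; g ≡ 0 at y ∈ ∅; common: ∅.
Collecting: common zeros = {(9, 1)}, so the count is 1.
Comparison with the Bézout bound: 1 ≤ 4 = deg(f)·deg(g), as expected for curves with no common component (the affine F_11-count falls short of the bound because intersections may lie at infinity, over extension fields, or carry multiplicity).


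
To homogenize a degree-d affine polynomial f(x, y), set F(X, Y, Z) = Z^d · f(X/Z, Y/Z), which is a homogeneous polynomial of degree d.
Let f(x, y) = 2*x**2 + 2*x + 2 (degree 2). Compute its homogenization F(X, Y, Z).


F(X, Y, Z) = 2*X**2 + 2*X*Z + 2*Z**2

deg(f) = 2.
Substitute x = X/Z, y = Y/Z into f, then multiply by Z^2.
  monomial 2·x^2·y^0 ↦ 2·X^2·Y^0·Z^0.
  monomial 2·x^1·y^0 ↦ 2·X^1·Y^0·Z^1.
  monomial 2·x^0·y^0 ↦ 2·X^0·Y^0·Z^2.
Collecting: F(X, Y, Z) = 2*X**2 + 2*X*Z + 2*Z**2.


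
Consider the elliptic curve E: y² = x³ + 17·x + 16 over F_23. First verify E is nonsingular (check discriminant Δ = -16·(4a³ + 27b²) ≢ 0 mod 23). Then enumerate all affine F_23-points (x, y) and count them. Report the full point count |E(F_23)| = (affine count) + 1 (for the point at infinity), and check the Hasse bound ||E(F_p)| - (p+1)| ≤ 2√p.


Affine points = {(0, 4), (0, 19), (2, 9), (2, 14), (3, 5), (3, 18), (6, 9), (6, 14), (7, 8), (7, 15), (9, 1), (9, 22), (10, 6), (10, 17), (11, 4), (11, 19), (12, 4), (12, 19), (14, 10), (14, 13), (15, 9), (15, 14), (18, 6), (18, 17)}; affine count = 24; |E(F_23)| = 25.

Discriminant check: Δ ∝ 4a³ + 27b² = 4·17³ + 27·16² = 4·4913 + 27·256 ≡ 22 (mod 23). Nonzero ⇒ E is nonsingular.
For each x ∈ F_23, compute rhs = x³ + 17·x + 16 mod 23, then count y ∈ F_23 with y² ≡ rhs.
  x = 0: rhs = 16, matching y values: 4, 19 (2 points).
  x = 1: rhs = 11, matching y values: none (0 points).
  x = 2: rhs = 12, matching y values: 9, 14 (2 points).
  x = 3: rhs = 2, matching y values: 5, 18 (2 points).
  x = 4: rhs = 10, matching y values: none (0 points).
  x = 5: rhs = 19, matching y values: none (0 points).
  x = 6: rhs = 12, matching y values: 9, 14 (2 points).
  x = 7: rhs = 18, matching y values: 8, 15 (2 points).
  x = 8: rhs = 20, matching y values: none (0 points).
  x = 9: rhs = 1, matching y values: 1, 22 (2 points).
  x = 10: rhs = 13, matching y values: 6, 17 (2 points).
  x = 11: rhs = 16, matching y values: 4, 19 (2 points).
  x = 12: rhs = 16, matching y values: 4, 19 (2 points).
  x = 13: rhs = 19, matching y values: none (0 points).
  x = 14: rhs = 8, matching y values: 10, 13 (2 points).
  x = 15: rhs = 12, matching y values: 9, 14 (2 points).
  x = 16: rhs = 14, matching y values: none (0 points).
  x = 17: rhs = 20, matching y values: none (0 points).
  x = 18: rhs = 13, matching y values: 6, 17 (2 points).
  x = 19: rhs = 22, matching y values: none (0 points).
  x = 20: rhs = 7, matching y values: none (0 points).
  x = 21: rhs = 20, matching y values: none (0 points).
  x = 22: rhs = 21, matching y values: none (0 points).
Total affine count: 24.
Full point count |E(F_23)| = 24 + 1 = 25.
Hasse bound: |25 − (23+1)| = |1| = 1 ≤ 2√23 ≈ 9.5917 ✓.


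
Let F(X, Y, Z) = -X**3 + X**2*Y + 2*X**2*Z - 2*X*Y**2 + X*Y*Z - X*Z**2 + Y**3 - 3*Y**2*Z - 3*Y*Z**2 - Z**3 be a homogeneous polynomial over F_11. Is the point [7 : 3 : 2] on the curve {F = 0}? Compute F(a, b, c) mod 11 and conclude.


F(7,3,2) ≡ 4 (mod 11); P is NOT on the curve.

Evaluate F(7, 3, 2) term-by-term (mod 11).
  -X**3 ↦ -1·343·1·1 = -343
  X**2*Y ↦ 1·49·3·1 = 147
  2*X**2*Z ↦ 2·49·1·2 = 196
  -2*X*Y**2 ↦ -2·7·9·1 = -126
  X*Y*Z ↦ 1·7·3·2 = 42
  -X*Z**2 ↦ -1·7·1·4 = -28
  Y**3 ↦ 1·1·27·1 = 27
  -3*Y**2*Z ↦ -3·1·9·2 = -54
  -3*Y*Z**2 ↦ -3·1·3·4 = -36
  -Z**3 ↦ -1·1·1·8 = -8
Sum: F(7, 3, 2) = (-343) + (147) + (196) + (-126) + (42) + (-28) + (27) + (-54) + (-36) + (-8) = -183.
Reducing mod 11: -183 ≡ 4 (mod 11).
Since F(a, b, c) ≡ 4 ≠ 0 (mod 11), P does NOT lie on the curve.


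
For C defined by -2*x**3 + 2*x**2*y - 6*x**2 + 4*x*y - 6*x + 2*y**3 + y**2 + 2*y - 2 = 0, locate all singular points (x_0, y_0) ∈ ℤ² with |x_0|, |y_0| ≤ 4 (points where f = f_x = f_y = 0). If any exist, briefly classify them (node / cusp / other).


Singular points: {(-1, 0)}; classification: cusp.

Compute partial derivatives:
  f_x = -6*x**2 + 4*x*y - 12*x + 4*y - 6.
  f_y = 2*x**2 + 4*x + 6*y**2 + 2*y + 2.
Scan x_0 ∈ {−4, ..., 4}. For each x_0, f_y(x_0, y) is a polynomial in y; find its integer roots y ∈ {−4, ..., 4}, then test f_x and f at those candidates.
  x = -4: f_y(-4, y) = 6*y**2 + 2*y + 18; no integer root y with |y| ≤ 4.
  x = -3: f_y(-3, y) = 6*y**2 + 2*y + 8; no integer root y with |y| ≤ 4.
  x = -2: f_y(-2, y) = 6*y**2 + 2*y + 2; no integer root y with |y| ≤ 4.
  x = -1: f_y(-1, y) = 6*y**2 + 2*y; vanishes at y ∈ {0}. (-1, 0): f_x = 0, f = 0 — SINGULAR.
  x = 0: f_y(0, y) = 6*y**2 + 2*y + 2; no integer root y with |y| ≤ 4.
  x = 1: f_y(1, y) = 6*y**2 + 2*y + 8; no integer root y with |y| ≤ 4.
  x = 2: f_y(2, y) = 6*y**2 + 2*y + 18; no integer root y with |y| ≤ 4.
  x = 3: f_y(3, y) = 6*y**2 + 2*y + 32; no integer root y with |y| ≤ 4.
  x = 4: f_y(4, y) = 6*y**2 + 2*y + 50; no integer root y with |y| ≤ 4.
Only singular point on the grid: (-1, 0).
Classify: substitute x = -1 + u, y = 0 + v and expand: f = -2*u**3 + 2*u**2*v + 2*v**3 + v**2.
No constant or linear terms (consistent with a singular point). Quadratic part: v**2. Cubic part: -2*u**3 + 2*u**2*v + 2*v**3.
The quadratic part v**2 is a perfect square, so there is a single (double) tangent line v = 0, i.e. y = 0. Restricting the cubic part to that line (v = 0) leaves -2*u**3 ≠ 0, so f is not divisible by v and the branch is v² ≈ 2*u**3 to lowest order — this is a cusp.
Classification: cusp.


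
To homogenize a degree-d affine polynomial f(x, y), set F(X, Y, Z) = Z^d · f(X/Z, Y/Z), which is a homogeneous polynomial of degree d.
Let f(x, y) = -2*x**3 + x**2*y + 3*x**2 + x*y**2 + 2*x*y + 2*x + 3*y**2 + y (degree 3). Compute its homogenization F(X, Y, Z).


F(X, Y, Z) = -2*X**3 + X**2*Y + 3*X**2*Z + X*Y**2 + 2*X*Y*Z + 2*X*Z**2 + 3*Y**2*Z + Y*Z**2

deg(f) = 3.
Substitute x = X/Z, y = Y/Z into f, then multiply by Z^3.
  monomial -2·x^3·y^0 ↦ -2·X^3·Y^0·Z^0.
  monomial 1·x^2·y^1 ↦ 1·X^2·Y^1·Z^0.
  monomial 3·x^2·y^0 ↦ 3·X^2·Y^0·Z^1.
  monomial 1·x^1·y^2 ↦ 1·X^1·Y^2·Z^0.
  monomial 2·x^1·y^1 ↦ 2·X^1·Y^1·Z^1.
  monomial 2·x^1·y^0 ↦ 2·X^1·Y^0·Z^2.
  monomial 3·x^0·y^2 ↦ 3·X^0·Y^2·Z^1.
  monomial 1·x^0·y^1 ↦ 1·X^0·Y^1·Z^2.
Collecting: F(X, Y, Z) = -2*X**3 + X**2*Y + 3*X**2*Z + X*Y**2 + 2*X*Y*Z + 2*X*Z**2 + 3*Y**2*Z + Y*Z**2.


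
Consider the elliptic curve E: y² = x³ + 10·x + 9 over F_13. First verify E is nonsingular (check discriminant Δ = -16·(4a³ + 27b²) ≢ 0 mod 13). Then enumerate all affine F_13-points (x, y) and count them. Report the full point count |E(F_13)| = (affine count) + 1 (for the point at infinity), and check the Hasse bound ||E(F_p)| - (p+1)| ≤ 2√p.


Affine points = {(0, 3), (0, 10), (3, 1), (3, 12), (4, 3), (4, 10), (6, 5), (6, 8), (8, 4), (8, 9), (9, 3), (9, 10), (10, 2), (10, 11)}; affine count = 14; |E(F_13)| = 15.

Discriminant check: Δ ∝ 4a³ + 27b² = 4·10³ + 27·9² = 4·1000 + 27·81 ≡ 12 (mod 13). Nonzero ⇒ E is nonsingular.
For each x ∈ F_13, compute rhs = x³ + 10·x + 9 mod 13, then count y ∈ F_13 with y² ≡ rhs.
  x = 0: rhs = 9, matching y values: 3, 10 (2 points).
  x = 1: rhs = 7, matching y values: none (0 points).
  x = 2: rhs = 11, matching y values: none (0 points).
  x = 3: rhs = 1, matching y values: 1, 12 (2 points).
  x = 4: rhs = 9, matching y values: 3, 10 (2 points).
  x = 5: rhs = 2, matching y values: none (0 points).
  x = 6: rhs = 12, matching y values: 5, 8 (2 points).
  x = 7: rhs = 6, matching y values: none (0 points).
  x = 8: rhs = 3, matching y values: 4, 9 (2 points).
  x = 9: rhs = 9, matching y values: 3, 10 (2 points).
  x = 10: rhs = 4, matching y values: 2, 11 (2 points).
  x = 11: rhs = 7, matching y values: none (0 points).
  x = 12: rhs = 11, matching y values: none (0 points).
Total affine count: 14.
Full point count |E(F_13)| = 14 + 1 = 15.
Hasse bound: |15 − (13+1)| = |1| = 1 ≤ 2√13 ≈ 7.2111 ✓.


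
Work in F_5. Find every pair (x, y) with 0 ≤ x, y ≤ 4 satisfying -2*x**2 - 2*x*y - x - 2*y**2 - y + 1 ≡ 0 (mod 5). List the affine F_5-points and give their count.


Affine F_5-points: {(0, 3), (0, 4), (3, 0), (3, 4), (4, 0), (4, 3)}; count = 6.

For each of the 25 pairs (x, y) ∈ F_5², evaluate f(x, y) mod 5. Record the zeros.
  x = 0: [0↦1, 1↦3, 2↦1, 3↦0, 4↦0]  zeros at y ∈ {3, 4}
  x = 1: [0↦3, 1↦3, 2↦4, 3↦1, 4↦4]  zeros at y ∈ ∅
  x = 2: [0↦1, 1↦4, 2↦3, 3↦3, 4↦4]  zeros at y ∈ ∅
  x = 3: [0↦0, 1↦1, 2↦3, 3↦1, 4↦0]  zeros at y ∈ {0, 4}
  x = 4: [0↦0, 1↦4, 2↦4, 3↦0, 4↦2]  zeros at y ∈ {0, 3}
Collecting zeros: affine points = {(0, 3), (0, 4), (3, 0), (3, 4), (4, 0), (4, 3)}.
Total count |C(F_5)_aff| = 6.


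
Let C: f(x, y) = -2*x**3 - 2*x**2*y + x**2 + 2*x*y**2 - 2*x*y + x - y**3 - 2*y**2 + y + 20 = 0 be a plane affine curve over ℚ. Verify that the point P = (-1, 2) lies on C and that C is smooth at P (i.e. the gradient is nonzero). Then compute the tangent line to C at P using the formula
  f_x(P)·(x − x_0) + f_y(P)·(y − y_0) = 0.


Tangent line at P: 5*x - 27*y + 59 = 0.

Step 1: f(-1, 2) = 0, so P lies on C.
Step 2: partial derivatives
  f_x(x, y) = -6*x**2 - 4*x*y + 2*x + 2*y**2 - 2*y + 1, f_y(x, y) = -2*x**2 + 4*x*y - 2*x - 3*y**2 - 4*y + 1.
  f_x(P) = 5, f_y(P) = -27 (gradient nonzero, so P is smooth).
Step 3: tangent line at P: 5·(x − -1) + -27·(y − 2) = 0.
Expanding: 5*x - 27*y + 59 = 0.


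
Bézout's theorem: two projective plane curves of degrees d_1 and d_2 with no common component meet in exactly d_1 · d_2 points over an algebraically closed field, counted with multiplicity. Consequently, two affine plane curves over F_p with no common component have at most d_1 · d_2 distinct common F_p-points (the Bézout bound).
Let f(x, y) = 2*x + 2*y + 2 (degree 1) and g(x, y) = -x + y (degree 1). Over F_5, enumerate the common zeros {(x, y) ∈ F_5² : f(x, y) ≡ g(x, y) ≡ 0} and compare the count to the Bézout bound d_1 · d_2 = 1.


Common zeros: {(2, 2)}; count = 1; Bézout bound = 1.

deg(f) = 1, deg(g) = 1, so Bézout bound = 1.
Scan x ∈ F_5. For each x, list the y ∈ F_5 with f(x, y) ≡ 0 and those with g(x, y) ≡ 0 (mod 5); the common zeros in that column are the intersection.
  x = 0: f ≡ 0 at y ∈ {4}; g ≡ 0 at y ∈ {0}; common: ∅.
  x = 1: f ≡ 0 at y ∈ {3}; g ≡ 0 at y ∈ {1}; common: ∅.
  x = 2: f ≡ 0 at y ∈ {2}; g ≡ 0 at y ∈ {2}; common: {2}.
  x = 3: f ≡ 0 at y ∈ {1}; g ≡ 0 at y ∈ {3}; common: ∅.
  x = 4: f ≡ 0 at y ∈ {0}; g ≡ 0 at y ∈ {4}; common: ∅.
Collecting: common zeros = {(2, 2)}, so the count is 1.
Comparison with the Bézout bound: 1 ≤ 1 = deg(f)·deg(g), as expected for curves with no common component (the bound is attained).


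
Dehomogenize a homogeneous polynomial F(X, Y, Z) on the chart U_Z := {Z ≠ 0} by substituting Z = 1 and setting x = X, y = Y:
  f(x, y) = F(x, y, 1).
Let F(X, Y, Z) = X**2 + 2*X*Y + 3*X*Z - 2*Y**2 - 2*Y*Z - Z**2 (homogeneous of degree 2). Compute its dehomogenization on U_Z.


f(x, y) = x**2 + 2*x*y + 3*x - 2*y**2 - 2*y - 1

On U_Z we set Z = 1. Each monomial c·X^i·Y^j·Z^k in F becomes c·x^i·y^j·1^k = c·x^i·y^j.
Substituting Z = 1: F(X, Y, 1) = x**2 + 2*x*y + 3*x - 2*y**2 - 2*y - 1.
Note: deg(f) ≤ deg(F) = 2; strict inequality happens when F is divisible by Z (lost terms).


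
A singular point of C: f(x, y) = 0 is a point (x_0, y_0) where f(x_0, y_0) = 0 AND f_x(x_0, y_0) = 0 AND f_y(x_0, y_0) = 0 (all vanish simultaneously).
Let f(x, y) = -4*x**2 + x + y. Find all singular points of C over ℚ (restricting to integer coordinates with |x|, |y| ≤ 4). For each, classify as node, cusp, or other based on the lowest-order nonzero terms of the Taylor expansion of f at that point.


No singular points in the scanned grid; C is smooth there.

Compute partial derivatives:
  f_x = 1 - 8*x.
  f_y = 1.
f_y = 1 is a nonzero constant, so f_y never vanishes: no point (x, y) can satisfy f = f_x = f_y = 0. In particular no (x, y) ∈ {−4, ..., 4}² is singular; the curve is smooth.


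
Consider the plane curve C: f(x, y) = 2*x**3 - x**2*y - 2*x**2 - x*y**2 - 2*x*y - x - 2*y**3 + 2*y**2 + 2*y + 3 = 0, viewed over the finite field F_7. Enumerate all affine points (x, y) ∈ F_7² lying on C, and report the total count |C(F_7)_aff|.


Affine F_7-points: {(1, 1), (2, 3), (4, 5), (6, 0)}; count = 4.

For each of the 49 pairs (x, y) ∈ F_7², evaluate f(x, y) mod 7. Record the zeros.
  x = 0: [0↦3, 1↦5, 2↦6, 3↦1, 4↦6, 5↦2, 6↦5]  zeros at y ∈ ∅
  x = 1: [0↦2, 1↦0, 2↦2, 3↦3, 4↦5, 5↦3, 6↦6]  zeros at y ∈ {1}
  x = 2: [0↦2, 1↦1, 2↦2, 3↦0, 4↦4, 5↦2, 6↦3]  zeros at y ∈ {3}
  x = 3: [0↦1, 1↦6, 2↦4, 3↦4, 4↦1, 5↦4, 6↦1]  zeros at y ∈ ∅
  x = 4: [0↦4, 1↦6, 2↦6, 3↦6, 4↦1, 5↦0, 6↦5]  zeros at y ∈ {5}
  x = 5: [0↦2, 1↦6, 2↦6, 3↦4, 4↦2, 5↦2, 6↦6]  zeros at y ∈ ∅
  x = 6: [0↦0, 1↦4, 2↦2, 3↦3, 4↦2, 5↦1, 6↦2]  zeros at y ∈ {0}
Collecting zeros: affine points = {(1, 1), (2, 3), (4, 5), (6, 0)}.
Total count |C(F_7)_aff| = 4.


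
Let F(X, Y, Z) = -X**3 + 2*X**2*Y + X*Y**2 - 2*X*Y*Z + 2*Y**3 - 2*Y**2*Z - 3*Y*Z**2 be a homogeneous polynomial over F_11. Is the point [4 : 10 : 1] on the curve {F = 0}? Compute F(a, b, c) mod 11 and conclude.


F(4,10,1) ≡ 3 (mod 11); P is NOT on the curve.

Evaluate F(4, 10, 1) term-by-term (mod 11).
  -X**3 ↦ -1·64·1·1 = -64
  2*X**2*Y ↦ 2·16·10·1 = 320
  X*Y**2 ↦ 1·4·100·1 = 400
  -2*X*Y*Z ↦ -2·4·10·1 = -80
  2*Y**3 ↦ 2·1·1000·1 = 2000
  -2*Y**2*Z ↦ -2·1·100·1 = -200
  -3*Y*Z**2 ↦ -3·1·10·1 = -30
Sum: F(4, 10, 1) = (-64) + (320) + (400) + (-80) + (2000) + (-200) + (-30) = 2346.
Reducing mod 11: 2346 ≡ 3 (mod 11).
Since F(a, b, c) ≡ 3 ≠ 0 (mod 11), P does NOT lie on the curve.


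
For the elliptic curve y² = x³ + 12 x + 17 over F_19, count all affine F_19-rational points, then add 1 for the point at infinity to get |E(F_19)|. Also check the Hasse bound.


Affine points = {(0, 6), (0, 13), (1, 7), (1, 12), (2, 7), (2, 12), (3, 2), (3, 17), (6, 1), (6, 18), (7, 8), (7, 11), (8, 6), (8, 13), (10, 4), (10, 15), (11, 6), (11, 13), (15, 0), (16, 7), (16, 12), (17, 2), (17, 17), (18, 2), (18, 17)}; affine count = 25; |E(F_19)| = 26.

Discriminant check: Δ ∝ 4a³ + 27b² = 4·12³ + 27·17² = 4·1728 + 27·289 ≡ 9 (mod 19). Nonzero ⇒ E is nonsingular.
For each x ∈ F_19, compute rhs = x³ + 12·x + 17 mod 19, then count y ∈ F_19 with y² ≡ rhs.
  x = 0: rhs = 17, matching y values: 6, 13 (2 points).
  x = 1: rhs = 11, matching y values: 7, 12 (2 points).
  x = 2: rhs = 11, matching y values: 7, 12 (2 points).
  x = 3: rhs = 4, matching y values: 2, 17 (2 points).
  x = 4: rhs = 15, matching y values: none (0 points).
  x = 5: rhs = 12, matching y values: none (0 points).
  x = 6: rhs = 1, matching y values: 1, 18 (2 points).
  x = 7: rhs = 7, matching y values: 8, 11 (2 points).
  x = 8: rhs = 17, matching y values: 6, 13 (2 points).
  x = 9: rhs = 18, matching y values: none (0 points).
  x = 10: rhs = 16, matching y values: 4, 15 (2 points).
  x = 11: rhs = 17, matching y values: 6, 13 (2 points).
  x = 12: rhs = 8, matching y values: none (0 points).
  x = 13: rhs = 14, matching y values: none (0 points).
  x = 14: rhs = 3, matching y values: none (0 points).
  x = 15: rhs = 0, matching y values: 0 (1 points).
  x = 16: rhs = 11, matching y values: 7, 12 (2 points).
  x = 17: rhs = 4, matching y values: 2, 17 (2 points).
  x = 18: rhs = 4, matching y values: 2, 17 (2 points).
Total affine count: 25.
Full point count |E(F_19)| = 25 + 1 = 26.
Hasse bound: |26 − (19+1)| = |6| = 6 ≤ 2√19 ≈ 8.7178 ✓.


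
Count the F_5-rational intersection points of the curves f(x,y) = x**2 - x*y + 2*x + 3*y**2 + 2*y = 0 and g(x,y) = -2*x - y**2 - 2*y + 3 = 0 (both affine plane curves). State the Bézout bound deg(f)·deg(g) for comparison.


Common zeros: {(0, 1), (4, 3)}; count = 2; Bézout bound = 4.

deg(f) = 2, deg(g) = 2, so Bézout bound = 4.
Scan x ∈ F_5. For each x, list the y ∈ F_5 with f(x, y) ≡ 0 and those with g(x, y) ≡ 0 (mod 5); the common zeros in that column are the intersection.
  x = 0: f ≡ 0 at y ∈ {0, 1}; g ≡ 0 at y ∈ {1, 2}; common: {1}.
  x = 1: f ≡ 0 at y ∈ {4}; g ≡ 0 at y ∈ ∅; common: ∅.
  x = 2: f ≡ 0 at y ∈ {2, 3}; g ≡ 0 at y ∈ {4}; common: ∅.
  x = 3: f ≡ 0 at y ∈ {0, 2}; g ≡ 0 at y ∈ ∅; common: ∅.
  x = 4: f ≡ 0 at y ∈ {1, 3}; g ≡ 0 at y ∈ {0, 3}; common: {3}.
Collecting: common zeros = {(0, 1), (4, 3)}, so the count is 2.
Comparison with the Bézout bound: 2 ≤ 4 = deg(f)·deg(g), as expected for curves with no common component (the affine F_5-count falls short of the bound because intersections may lie at infinity, over extension fields, or carry multiplicity).


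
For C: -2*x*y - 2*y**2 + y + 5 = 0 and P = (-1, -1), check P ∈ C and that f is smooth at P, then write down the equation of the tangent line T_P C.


Tangent line at P: 2*x + 7*y + 9 = 0.

Step 1: f(-1, -1) = 0, so P lies on C.
Step 2: partial derivatives
  f_x(x, y) = -2*y, f_y(x, y) = -2*x - 4*y + 1.
  f_x(P) = 2, f_y(P) = 7 (gradient nonzero, so P is smooth).
Step 3: tangent line at P: 2·(x − -1) + 7·(y − -1) = 0.
Expanding: 2*x + 7*y + 9 = 0.


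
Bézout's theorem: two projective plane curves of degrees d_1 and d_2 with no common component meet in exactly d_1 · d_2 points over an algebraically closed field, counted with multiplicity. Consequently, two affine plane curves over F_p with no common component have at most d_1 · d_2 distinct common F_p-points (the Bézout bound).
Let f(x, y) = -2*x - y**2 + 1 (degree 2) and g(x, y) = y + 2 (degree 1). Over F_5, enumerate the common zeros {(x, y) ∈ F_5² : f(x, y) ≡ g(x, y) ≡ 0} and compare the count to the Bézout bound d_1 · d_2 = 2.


Common zeros: {(1, 3)}; count = 1; Bézout bound = 2.

deg(f) = 2, deg(g) = 1, so Bézout bound = 2.
Scan x ∈ F_5. For each x, list the y ∈ F_5 with f(x, y) ≡ 0 and those with g(x, y) ≡ 0 (mod 5); the common zeros in that column are the intersection.
  x = 0: f ≡ 0 at y ∈ {1, 4}; g ≡ 0 at y ∈ {3}; common: ∅.
  x = 1: f ≡ 0 at y ∈ {2, 3}; g ≡ 0 at y ∈ {3}; common: {3}.
  x = 2: f ≡ 0 at y ∈ ∅; g ≡ 0 at y ∈ {3}; common: ∅.
  x = 3: f ≡ 0 at y ∈ {0}; g ≡ 0 at y ∈ {3}; common: ∅.
  x = 4: f ≡ 0 at y ∈ ∅; g ≡ 0 at y ∈ {3}; common: ∅.
Collecting: common zeros = {(1, 3)}, so the count is 1.
Comparison with the Bézout bound: 1 ≤ 2 = deg(f)·deg(g), as expected for curves with no common component (the affine F_5-count falls short of the bound because intersections may lie at infinity, over extension fields, or carry multiplicity).


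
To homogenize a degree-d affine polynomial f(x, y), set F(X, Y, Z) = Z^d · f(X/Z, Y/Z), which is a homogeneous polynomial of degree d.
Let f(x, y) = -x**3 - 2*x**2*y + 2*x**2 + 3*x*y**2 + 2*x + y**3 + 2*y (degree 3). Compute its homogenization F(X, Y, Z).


F(X, Y, Z) = -X**3 - 2*X**2*Y + 2*X**2*Z + 3*X*Y**2 + 2*X*Z**2 + Y**3 + 2*Y*Z**2

deg(f) = 3.
Substitute x = X/Z, y = Y/Z into f, then multiply by Z^3.
  monomial -1·x^3·y^0 ↦ -1·X^3·Y^0·Z^0.
  monomial -2·x^2·y^1 ↦ -2·X^2·Y^1·Z^0.
  monomial 2·x^2·y^0 ↦ 2·X^2·Y^0·Z^1.
  monomial 3·x^1·y^2 ↦ 3·X^1·Y^2·Z^0.
  monomial 2·x^1·y^0 ↦ 2·X^1·Y^0·Z^2.
  monomial 1·x^0·y^3 ↦ 1·X^0·Y^3·Z^0.
  monomial 2·x^0·y^1 ↦ 2·X^0·Y^1·Z^2.
Collecting: F(X, Y, Z) = -X**3 - 2*X**2*Y + 2*X**2*Z + 3*X*Y**2 + 2*X*Z**2 + Y**3 + 2*Y*Z**2.


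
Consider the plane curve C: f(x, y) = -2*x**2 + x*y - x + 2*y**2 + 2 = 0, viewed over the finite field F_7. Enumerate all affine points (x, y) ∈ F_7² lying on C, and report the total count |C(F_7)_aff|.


Affine F_7-points: {(1, 4), (1, 6), (3, 1), (4, 1), (4, 4), (5, 2), (5, 6), (6, 2)}; count = 8.

For each of the 49 pairs (x, y) ∈ F_7², evaluate f(x, y) mod 7. Record the zeros.
  x = 0: [0↦2, 1↦4, 2↦3, 3↦6, 4↦6, 5↦3, 6↦4]  zeros at y ∈ ∅
  x = 1: [0↦6, 1↦2, 2↦2, 3↦6, 4↦0, 5↦5, 6↦0]  zeros at y ∈ {4, 6}
  x = 2: [0↦6, 1↦3, 2↦4, 3↦2, 4↦4, 5↦3, 6↦6]  zeros at y ∈ ∅
  x = 3: [0↦2, 1↦0, 2↦2, 3↦1, 4↦4, 5↦4, 6↦1]  zeros at y ∈ {1}
  x = 4: [0↦1, 1↦0, 2↦3, 3↦3, 4↦0, 5↦1, 6↦6]  zeros at y ∈ {1, 4}
  x = 5: [0↦3, 1↦3, 2↦0, 3↦1, 4↦6, 5↦1, 6↦0]  zeros at y ∈ {2, 6}
  x = 6: [0↦1, 1↦2, 2↦0, 3↦2, 4↦1, 5↦4, 6↦4]  zeros at y ∈ {2}
Collecting zeros: affine points = {(1, 4), (1, 6), (3, 1), (4, 1), (4, 4), (5, 2), (5, 6), (6, 2)}.
Total count |C(F_7)_aff| = 8.


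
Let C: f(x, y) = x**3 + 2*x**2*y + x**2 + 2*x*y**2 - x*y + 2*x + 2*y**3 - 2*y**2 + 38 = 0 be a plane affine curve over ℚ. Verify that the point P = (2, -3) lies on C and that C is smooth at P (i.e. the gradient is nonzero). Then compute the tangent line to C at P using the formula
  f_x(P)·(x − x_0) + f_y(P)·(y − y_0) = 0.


Tangent line at P: 15*x + 48*y + 114 = 0.

Step 1: f(2, -3) = 0, so P lies on C.
Step 2: partial derivatives
  f_x(x, y) = 3*x**2 + 4*x*y + 2*x + 2*y**2 - y + 2, f_y(x, y) = 2*x**2 + 4*x*y - x + 6*y**2 - 4*y.
  f_x(P) = 15, f_y(P) = 48 (gradient nonzero, so P is smooth).
Step 3: tangent line at P: 15·(x − 2) + 48·(y − -3) = 0.
Expanding: 15*x + 48*y + 114 = 0.


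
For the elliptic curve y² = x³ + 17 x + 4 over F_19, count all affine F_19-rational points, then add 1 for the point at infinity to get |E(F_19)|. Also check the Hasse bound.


Affine points = {(0, 2), (0, 17), (3, 5), (3, 14), (5, 9), (5, 10), (8, 5), (8, 14), (12, 6), (12, 13), (13, 3), (13, 16), (15, 9), (15, 10), (17, 0), (18, 9), (18, 10)}; affine count = 17; |E(F_19)| = 18.

Discriminant check: Δ ∝ 4a³ + 27b² = 4·17³ + 27·4² = 4·4913 + 27·16 ≡ 1 (mod 19). Nonzero ⇒ E is nonsingular.
For each x ∈ F_19, compute rhs = x³ + 17·x + 4 mod 19, then count y ∈ F_19 with y² ≡ rhs.
  x = 0: rhs = 4, matching y values: 2, 17 (2 points).
  x = 1: rhs = 3, matching y values: none (0 points).
  x = 2: rhs = 8, matching y values: none (0 points).
  x = 3: rhs = 6, matching y values: 5, 14 (2 points).
  x = 4: rhs = 3, matching y values: none (0 points).
  x = 5: rhs = 5, matching y values: 9, 10 (2 points).
  x = 6: rhs = 18, matching y values: none (0 points).
  x = 7: rhs = 10, matching y values: none (0 points).
  x = 8: rhs = 6, matching y values: 5, 14 (2 points).
  x = 9: rhs = 12, matching y values: none (0 points).
  x = 10: rhs = 15, matching y values: none (0 points).
  x = 11: rhs = 2, matching y values: none (0 points).
  x = 12: rhs = 17, matching y values: 6, 13 (2 points).
  x = 13: rhs = 9, matching y values: 3, 16 (2 points).
  x = 14: rhs = 3, matching y values: none (0 points).
  x = 15: rhs = 5, matching y values: 9, 10 (2 points).
  x = 16: rhs = 2, matching y values: none (0 points).
  x = 17: rhs = 0, matching y values: 0 (1 points).
  x = 18: rhs = 5, matching y values: 9, 10 (2 points).
Total affine count: 17.
Full point count |E(F_19)| = 17 + 1 = 18.
Hasse bound: |18 − (19+1)| = |-2| = 2 ≤ 2√19 ≈ 8.7178 ✓.


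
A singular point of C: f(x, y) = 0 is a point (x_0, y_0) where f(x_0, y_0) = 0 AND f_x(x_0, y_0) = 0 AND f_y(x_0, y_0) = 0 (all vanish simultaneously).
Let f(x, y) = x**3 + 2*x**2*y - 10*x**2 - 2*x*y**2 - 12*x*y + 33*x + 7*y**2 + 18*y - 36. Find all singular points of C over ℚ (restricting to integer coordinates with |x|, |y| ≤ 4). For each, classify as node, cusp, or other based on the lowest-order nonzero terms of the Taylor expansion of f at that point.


Singular points: {(3, 0)}; classification: node.

Compute partial derivatives:
  f_x = 3*x**2 + 4*x*y - 20*x - 2*y**2 - 12*y + 33.
  f_y = 2*x**2 - 4*x*y - 12*x + 14*y + 18.
Scan x_0 ∈ {−4, ..., 4}. For each x_0, f_y(x_0, y) is a polynomial in y; find its integer roots y ∈ {−4, ..., 4}, then test f_x and f at those candidates.
  x = -4: f_y(-4, y) = 30*y + 98; no integer root y with |y| ≤ 4.
  x = -3: f_y(-3, y) = 26*y + 72; no integer root y with |y| ≤ 4.
  x = -2: f_y(-2, y) = 22*y + 50; no integer root y with |y| ≤ 4.
  x = -1: f_y(-1, y) = 18*y + 32; no integer root y with |y| ≤ 4.
  x = 0: f_y(0, y) = 14*y + 18; no integer root y with |y| ≤ 4.
  x = 1: f_y(1, y) = 10*y + 8; no integer root y with |y| ≤ 4.
  x = 2: f_y(2, y) = 6*y + 2; no integer root y with |y| ≤ 4.
  x = 3: f_y(3, y) = 2*y; vanishes at y ∈ {0}. (3, 0): f_x = 0, f = 0 — SINGULAR.
  x = 4: f_y(4, y) = 2 - 2*y; vanishes at y ∈ {1}. (4, 1): f_x = 3 ≠ 0.
Only singular point on the grid: (3, 0).
Classify: substitute x = 3 + u, y = 0 + v and expand: f = u**3 + 2*u**2*v - u**2 - 2*u*v**2 + v**2.
No constant or linear terms (consistent with a singular point). Quadratic part: -u**2 + v**2. Cubic part: u**3 + 2*u**2*v - 2*u*v**2.
The quadratic part v**2 - u**2 = (v − u)(v + u) splits into two distinct linear factors, so there are two distinct tangent lines y − 0 = ±(x − 3) — this is a node (ordinary double point).
Classification: node.


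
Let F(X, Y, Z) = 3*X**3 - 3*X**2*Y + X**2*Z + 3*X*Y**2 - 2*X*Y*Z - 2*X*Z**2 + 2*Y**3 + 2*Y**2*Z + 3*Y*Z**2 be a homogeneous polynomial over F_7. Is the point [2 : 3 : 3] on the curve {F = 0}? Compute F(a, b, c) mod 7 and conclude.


F(2,3,3) ≡ 3 (mod 7); P is NOT on the curve.

Evaluate F(2, 3, 3) term-by-term (mod 7).
  3*X**3 ↦ 3·8·1·1 = 24
  -3*X**2*Y ↦ -3·4·3·1 = -36
  X**2*Z ↦ 1·4·1·3 = 12
  3*X*Y**2 ↦ 3·2·9·1 = 54
  -2*X*Y*Z ↦ -2·2·3·3 = -36
  -2*X*Z**2 ↦ -2·2·1·9 = -36
  2*Y**3 ↦ 2·1·27·1 = 54
  2*Y**2*Z ↦ 2·1·9·3 = 54
  3*Y*Z**2 ↦ 3·1·3·9 = 81
Sum: F(2, 3, 3) = (24) + (-36) + (12) + (54) + (-36) + (-36) + (54) + (54) + (81) = 171.
Reducing mod 7: 171 ≡ 3 (mod 7).
Since F(a, b, c) ≡ 3 ≠ 0 (mod 7), P does NOT lie on the curve.


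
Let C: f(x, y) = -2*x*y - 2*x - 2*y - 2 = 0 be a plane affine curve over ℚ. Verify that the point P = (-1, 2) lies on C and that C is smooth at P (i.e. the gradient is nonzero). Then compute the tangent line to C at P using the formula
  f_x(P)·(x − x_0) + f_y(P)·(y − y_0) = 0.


Tangent line at P: -6*x - 6 = 0.

Step 1: f(-1, 2) = 0, so P lies on C.
Step 2: partial derivatives
  f_x(x, y) = -2*y - 2, f_y(x, y) = -2*x - 2.
  f_x(P) = -6, f_y(P) = 0 (gradient nonzero, so P is smooth).
Step 3: tangent line at P: -6·(x − -1) + 0·(y − 2) = 0.
Expanding: -6*x - 6 = 0.


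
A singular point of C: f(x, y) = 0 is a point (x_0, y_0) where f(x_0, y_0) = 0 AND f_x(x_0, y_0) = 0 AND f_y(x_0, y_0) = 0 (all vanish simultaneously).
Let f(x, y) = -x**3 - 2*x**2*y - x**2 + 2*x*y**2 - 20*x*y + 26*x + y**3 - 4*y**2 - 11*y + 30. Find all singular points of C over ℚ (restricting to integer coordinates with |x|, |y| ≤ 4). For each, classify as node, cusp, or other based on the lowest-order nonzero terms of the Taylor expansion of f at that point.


Singular points: {(-2, 3)}; classification: node.

Compute partial derivatives:
  f_x = -3*x**2 - 4*x*y - 2*x + 2*y**2 - 20*y + 26.
  f_y = -2*x**2 + 4*x*y - 20*x + 3*y**2 - 8*y - 11.
Scan x_0 ∈ {−4, ..., 4}. For each x_0, f_y(x_0, y) is a polynomial in y; find its integer roots y ∈ {−4, ..., 4}, then test f_x and f at those candidates.
  x = -4: f_y(-4, y) = 3*y**2 - 24*y + 37; no integer root y with |y| ≤ 4.
  x = -3: f_y(-3, y) = 3*y**2 - 20*y + 31; no integer root y with |y| ≤ 4.
  x = -2: f_y(-2, y) = 3*y**2 - 16*y + 21; vanishes at y ∈ {3}. (-2, 3): f_x = 0, f = 0 — SINGULAR.
  x = -1: f_y(-1, y) = 3*y**2 - 12*y + 7; no integer root y with |y| ≤ 4.
  x = 0: f_y(0, y) = 3*y**2 - 8*y - 11; vanishes at y ∈ {-1}. (0, -1): f_x = 48 ≠ 0.
  x = 1: f_y(1, y) = 3*y**2 - 4*y - 33; no integer root y with |y| ≤ 4.
  x = 2: f_y(2, y) = 3*y**2 - 59; no integer root y with |y| ≤ 4.
  x = 3: f_y(3, y) = 3*y**2 + 4*y - 89; no integer root y with |y| ≤ 4.
  x = 4: f_y(4, y) = 3*y**2 + 8*y - 123; no integer root y with |y| ≤ 4.
Only singular point on the grid: (-2, 3).
Classify: substitute x = -2 + u, y = 3 + v and expand: f = -u**3 - 2*u**2*v - u**2 + 2*u*v**2 + v**3 + v**2.
No constant or linear terms (consistent with a singular point). Quadratic part: -u**2 + v**2. Cubic part: -u**3 - 2*u**2*v + 2*u*v**2 + v**3.
The quadratic part v**2 - u**2 = (v − u)(v + u) splits into two distinct linear factors, so there are two distinct tangent lines y − 3 = ±(x − -2) — this is a node (ordinary double point).
Classification: node.
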